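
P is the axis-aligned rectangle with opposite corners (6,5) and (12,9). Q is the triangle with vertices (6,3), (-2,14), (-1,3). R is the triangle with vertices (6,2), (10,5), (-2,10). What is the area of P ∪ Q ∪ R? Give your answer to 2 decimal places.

By inclusion–exclusion:
Individual areas: |P| = 24, |Q| = 38.5, |R| = 28.
|P∩Q| = 0.
|P∩R| = 3.3333.
|Q∩R| = 11.1081.
|P∩Q∩R| = 0.
|P ∪ Q ∪ R| = 90.5 − 14.4414 + 0 = 76.06.

76.06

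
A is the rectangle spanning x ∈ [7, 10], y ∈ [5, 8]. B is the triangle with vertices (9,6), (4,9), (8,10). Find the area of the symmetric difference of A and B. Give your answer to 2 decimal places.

|A| = 9, |B| = 8.5, |A∩B| = 2.3.
|A △ B| = |A| + |B| − 2·|A∩B| = 9 + 8.5 − 4.6 = 12.90.

12.90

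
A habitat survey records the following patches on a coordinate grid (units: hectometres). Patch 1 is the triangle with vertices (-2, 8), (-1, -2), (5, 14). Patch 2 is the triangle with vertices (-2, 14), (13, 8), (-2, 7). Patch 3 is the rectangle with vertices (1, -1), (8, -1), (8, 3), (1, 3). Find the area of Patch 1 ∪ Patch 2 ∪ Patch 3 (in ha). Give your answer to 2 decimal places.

By inclusion–exclusion:
Individual areas: |Patch 1| = 38, |Patch 2| = 52.5, |Patch 3| = 28.
|Patch 1∩Patch 2| = 16.2685.
|Patch 1∩Patch 3| = 0.
|Patch 2∩Patch 3| = 0.
|Patch 1∩Patch 2∩Patch 3| = 0.
|Patch 1 ∪ Patch 2 ∪ Patch 3| = 118.5 − 16.2685 + 0 = 102.23.

102.23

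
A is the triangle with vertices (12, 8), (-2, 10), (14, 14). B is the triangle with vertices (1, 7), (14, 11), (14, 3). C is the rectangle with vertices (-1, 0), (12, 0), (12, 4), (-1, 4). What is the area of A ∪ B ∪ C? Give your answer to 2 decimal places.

140.39

By inclusion–exclusion:
Individual areas: |A| = 44, |B| = 52, |C| = 52.
|A∩B| = 7.3666.
|A∩C| = 0.
|B∩C| = 0.2404.
|A∩B∩C| = 0.
|A ∪ B ∪ C| = 148 − 7.6069 + 0 = 140.39.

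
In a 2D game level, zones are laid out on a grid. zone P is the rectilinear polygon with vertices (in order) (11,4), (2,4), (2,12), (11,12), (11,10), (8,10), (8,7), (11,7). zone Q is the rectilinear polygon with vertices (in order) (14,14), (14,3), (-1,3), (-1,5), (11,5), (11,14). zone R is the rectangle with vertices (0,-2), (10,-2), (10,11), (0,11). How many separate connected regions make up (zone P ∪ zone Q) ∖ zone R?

(zone P ∪ zone Q) ∖ zone R splits into 2 disjoint pieces (area 47, area 2).

2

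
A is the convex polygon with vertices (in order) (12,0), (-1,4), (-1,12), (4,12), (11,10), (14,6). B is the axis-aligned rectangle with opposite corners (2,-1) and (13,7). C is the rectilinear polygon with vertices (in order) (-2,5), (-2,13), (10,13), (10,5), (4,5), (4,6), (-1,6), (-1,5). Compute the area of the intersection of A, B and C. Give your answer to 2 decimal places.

The intersection is the polygon with vertices (2,7), (10,7), (10,5), (4,5), (4,6), (2,6).
By the shoelace formula its area is 14.00.

14.00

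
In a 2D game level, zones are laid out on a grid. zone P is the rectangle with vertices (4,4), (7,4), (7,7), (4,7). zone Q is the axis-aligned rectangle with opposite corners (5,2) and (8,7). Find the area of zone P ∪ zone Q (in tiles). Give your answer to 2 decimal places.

18.00

By inclusion–exclusion:
Individual areas: |zone P| = 9, |zone Q| = 15.
|zone P∩zone Q|: x∈[5,7], y∈[4,7] → 2·3 = 6.
|zone P ∪ zone Q| = 24 − 6 = 18.00.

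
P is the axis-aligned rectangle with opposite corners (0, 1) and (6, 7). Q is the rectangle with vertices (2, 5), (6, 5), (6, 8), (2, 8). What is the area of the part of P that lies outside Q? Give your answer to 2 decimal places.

|P∩Q|: x∈[2,6], y∈[5,7] → 4·2 = 8.
|P| = 36.
|P ∖ Q| = |P| − |P∩Q| = 36 − 8 = 28.00.

28.00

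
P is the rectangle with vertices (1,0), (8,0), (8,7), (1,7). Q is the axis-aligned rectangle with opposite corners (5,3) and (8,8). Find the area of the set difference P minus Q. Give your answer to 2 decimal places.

|P∩Q|: x∈[5,8], y∈[3,7] → 3·4 = 12.
|P| = 49.
|P ∖ Q| = |P| − |P∩Q| = 49 − 12 = 37.00.

37.00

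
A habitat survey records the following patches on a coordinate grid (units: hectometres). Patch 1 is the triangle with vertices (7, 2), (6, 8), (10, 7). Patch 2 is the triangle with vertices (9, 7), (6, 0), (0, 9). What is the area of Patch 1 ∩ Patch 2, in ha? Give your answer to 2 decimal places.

The intersection is the polygon with vertices (6.058,7.654), (9,7), (6.96,2.24).
By the shoelace formula its area is 7.67.

7.67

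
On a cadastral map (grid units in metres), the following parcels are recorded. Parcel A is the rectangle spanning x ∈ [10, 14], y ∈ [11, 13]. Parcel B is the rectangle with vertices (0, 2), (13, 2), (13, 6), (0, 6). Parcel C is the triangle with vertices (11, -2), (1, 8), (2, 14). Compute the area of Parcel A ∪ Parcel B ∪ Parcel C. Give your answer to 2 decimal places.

84.50

By inclusion–exclusion:
Individual areas: |Parcel A| = 8, |Parcel B| = 52, |Parcel C| = 35.
|Parcel A∩Parcel B| = 0 (no overlap).
|Parcel A∩Parcel C| = 0.
|Parcel B∩Parcel C| = 10.5.
|Parcel A∩Parcel B∩Parcel C| = 0.
|Parcel A ∪ Parcel B ∪ Parcel C| = 95 − 10.5 + 0 = 84.50.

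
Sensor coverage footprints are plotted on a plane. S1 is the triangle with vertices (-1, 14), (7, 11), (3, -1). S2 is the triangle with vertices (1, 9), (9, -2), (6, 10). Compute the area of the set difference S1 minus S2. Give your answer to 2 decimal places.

37.97

|S1| = 54, |S1∩S2| = 16.0286.
|S1 ∖ S2| = |S1| − |S1∩S2| = 54 − 16.0286 = 37.97.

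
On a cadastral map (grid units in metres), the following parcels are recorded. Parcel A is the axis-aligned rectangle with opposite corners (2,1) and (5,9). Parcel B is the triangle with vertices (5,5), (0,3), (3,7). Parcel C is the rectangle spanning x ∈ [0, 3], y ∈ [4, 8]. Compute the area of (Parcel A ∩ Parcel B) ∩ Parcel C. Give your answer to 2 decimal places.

The region (Parcel A ∩ Parcel B) ∩ Parcel C is the polygon with vertices (3,7), (3,4.2), (2.5,4), (2,4), (2,5.667).
By the shoelace formula its area is 2.28.

2.28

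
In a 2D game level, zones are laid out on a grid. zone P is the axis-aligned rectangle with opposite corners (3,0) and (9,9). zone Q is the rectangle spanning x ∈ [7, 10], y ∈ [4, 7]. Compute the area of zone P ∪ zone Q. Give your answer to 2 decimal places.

By inclusion–exclusion:
Individual areas: |zone P| = 54, |zone Q| = 9.
|zone P∩zone Q|: x∈[7,9], y∈[4,7] → 2·3 = 6.
|zone P ∪ zone Q| = 63 − 6 = 57.00.

57.00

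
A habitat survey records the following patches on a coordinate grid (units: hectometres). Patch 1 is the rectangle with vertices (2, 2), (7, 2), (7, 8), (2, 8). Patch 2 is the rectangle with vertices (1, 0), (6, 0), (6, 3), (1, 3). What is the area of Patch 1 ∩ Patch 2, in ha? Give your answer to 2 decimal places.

4.00

|Patch 1∩Patch 2|: x∈[2,6], y∈[2,3] → 4·1 = 4.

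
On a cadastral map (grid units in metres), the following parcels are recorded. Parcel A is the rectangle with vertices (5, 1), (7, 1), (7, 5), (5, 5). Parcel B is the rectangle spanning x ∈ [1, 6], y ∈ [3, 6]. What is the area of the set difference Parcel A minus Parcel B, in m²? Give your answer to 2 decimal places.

|Parcel A∩Parcel B|: x∈[5,6], y∈[3,5] → 1·2 = 2.
|Parcel A| = 8.
|Parcel A ∖ Parcel B| = |Parcel A| − |Parcel A∩Parcel B| = 8 − 2 = 6.00.

6.00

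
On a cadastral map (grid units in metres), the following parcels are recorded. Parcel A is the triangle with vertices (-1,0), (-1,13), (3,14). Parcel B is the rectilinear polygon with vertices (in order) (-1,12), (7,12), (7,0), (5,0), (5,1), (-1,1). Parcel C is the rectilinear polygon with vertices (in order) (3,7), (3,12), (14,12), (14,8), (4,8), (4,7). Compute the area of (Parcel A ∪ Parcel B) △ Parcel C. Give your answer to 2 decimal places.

|Parcel A ∪ Parcel B| = 95.5714.
|(Parcel A ∪ Parcel B) ∩ Parcel C| = 17.
|(Parcel A ∪ Parcel B) △ Parcel C| = 95.5714 + 45 − 34 = 106.57.

106.57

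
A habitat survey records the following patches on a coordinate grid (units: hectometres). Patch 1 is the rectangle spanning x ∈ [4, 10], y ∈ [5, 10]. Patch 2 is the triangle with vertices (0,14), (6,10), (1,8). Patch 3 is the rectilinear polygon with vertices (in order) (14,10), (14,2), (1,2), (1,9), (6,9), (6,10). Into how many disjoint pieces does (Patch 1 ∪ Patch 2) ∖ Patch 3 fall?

(Patch 1 ∪ Patch 2) ∖ Patch 3 is a single connected region.

1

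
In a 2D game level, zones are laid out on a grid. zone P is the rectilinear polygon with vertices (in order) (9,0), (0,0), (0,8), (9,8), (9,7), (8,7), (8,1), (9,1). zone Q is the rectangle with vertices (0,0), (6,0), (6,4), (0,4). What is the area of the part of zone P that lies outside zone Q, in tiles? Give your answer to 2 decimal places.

|zone P| = 66, |zone P∩zone Q| = 24.
|zone P ∖ zone Q| = |zone P| − |zone P∩zone Q| = 66 − 24 = 42.00.

42.00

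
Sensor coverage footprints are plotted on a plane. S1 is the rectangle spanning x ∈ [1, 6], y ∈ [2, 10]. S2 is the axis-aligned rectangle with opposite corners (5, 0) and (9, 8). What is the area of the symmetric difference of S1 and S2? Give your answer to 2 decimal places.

60.00

|S1∩S2|: x∈[5,6], y∈[2,8] → 1·6 = 6.
|S1 △ S2| = |S1| + |S2| − 2·|S1∩S2| = 40 + 32 − 12 = 60.00.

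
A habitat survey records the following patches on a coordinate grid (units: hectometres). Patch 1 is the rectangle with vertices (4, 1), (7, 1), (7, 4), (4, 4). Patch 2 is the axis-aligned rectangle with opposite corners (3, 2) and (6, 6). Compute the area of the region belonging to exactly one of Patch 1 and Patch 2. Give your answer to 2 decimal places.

|Patch 1∩Patch 2|: x∈[4,6], y∈[2,4] → 2·2 = 4.
|Patch 1 △ Patch 2| = |Patch 1| + |Patch 2| − 2·|Patch 1∩Patch 2| = 9 + 12 − 8 = 13.00.

13.00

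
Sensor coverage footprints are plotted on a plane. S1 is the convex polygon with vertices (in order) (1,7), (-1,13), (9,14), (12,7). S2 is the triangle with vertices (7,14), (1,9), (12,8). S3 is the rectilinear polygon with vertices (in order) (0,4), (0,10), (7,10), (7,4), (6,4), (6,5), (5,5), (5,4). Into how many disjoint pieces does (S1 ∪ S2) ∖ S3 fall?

(S1 ∪ S2) ∖ S3 is a single connected region.

1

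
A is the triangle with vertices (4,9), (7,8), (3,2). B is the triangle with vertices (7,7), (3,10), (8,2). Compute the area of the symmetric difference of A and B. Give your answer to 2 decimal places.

|A| = 11, |B| = 8.5, |A∩B| = 3.4206.
|A △ B| = |A| + |B| − 2·|A∩B| = 11 + 8.5 − 6.8411 = 12.66.

12.66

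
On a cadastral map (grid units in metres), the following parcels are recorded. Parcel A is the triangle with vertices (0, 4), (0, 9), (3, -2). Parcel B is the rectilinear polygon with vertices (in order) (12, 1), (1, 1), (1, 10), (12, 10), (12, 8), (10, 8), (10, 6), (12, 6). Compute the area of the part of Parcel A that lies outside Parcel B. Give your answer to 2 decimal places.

5.19

|Parcel A| = 7.5, |Parcel A∩Parcel B| = 2.3106.
|Parcel A ∖ Parcel B| = |Parcel A| − |Parcel A∩Parcel B| = 7.5 − 2.3106 = 5.19.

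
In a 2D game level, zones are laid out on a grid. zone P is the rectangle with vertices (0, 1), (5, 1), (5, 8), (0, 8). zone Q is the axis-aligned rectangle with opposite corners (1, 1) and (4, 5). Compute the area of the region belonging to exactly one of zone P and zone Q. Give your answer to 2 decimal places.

|zone P∩zone Q|: x∈[1,4], y∈[1,5] → 3·4 = 12.
|zone P △ zone Q| = |zone P| + |zone Q| − 2·|zone P∩zone Q| = 35 + 12 − 24 = 23.00.

23.00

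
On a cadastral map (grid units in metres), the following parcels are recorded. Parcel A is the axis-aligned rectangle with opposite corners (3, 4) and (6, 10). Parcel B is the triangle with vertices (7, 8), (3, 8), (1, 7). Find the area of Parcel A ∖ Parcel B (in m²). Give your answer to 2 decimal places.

|Parcel A| = 18, |Parcel A∩Parcel B| = 1.25.
|Parcel A ∖ Parcel B| = |Parcel A| − |Parcel A∩Parcel B| = 18 − 1.25 = 16.75.

16.75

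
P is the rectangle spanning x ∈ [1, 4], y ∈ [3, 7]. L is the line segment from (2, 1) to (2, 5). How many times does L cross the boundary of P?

The segment meets the boundary at (2,3).

1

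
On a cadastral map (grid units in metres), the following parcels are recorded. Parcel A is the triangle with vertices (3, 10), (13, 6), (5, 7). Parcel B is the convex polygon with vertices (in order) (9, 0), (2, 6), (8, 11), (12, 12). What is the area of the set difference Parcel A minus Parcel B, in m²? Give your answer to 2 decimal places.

2.67

|Parcel A| = 11, |Parcel A∩Parcel B| = 8.3259.
|Parcel A ∖ Parcel B| = |Parcel A| − |Parcel A∩Parcel B| = 11 − 8.3259 = 2.67.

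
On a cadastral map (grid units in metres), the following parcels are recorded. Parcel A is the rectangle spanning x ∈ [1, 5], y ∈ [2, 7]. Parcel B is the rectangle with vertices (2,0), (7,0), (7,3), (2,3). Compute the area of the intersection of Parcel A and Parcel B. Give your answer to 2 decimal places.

|Parcel A∩Parcel B|: x∈[2,5], y∈[2,3] → 3·1 = 3.

3.00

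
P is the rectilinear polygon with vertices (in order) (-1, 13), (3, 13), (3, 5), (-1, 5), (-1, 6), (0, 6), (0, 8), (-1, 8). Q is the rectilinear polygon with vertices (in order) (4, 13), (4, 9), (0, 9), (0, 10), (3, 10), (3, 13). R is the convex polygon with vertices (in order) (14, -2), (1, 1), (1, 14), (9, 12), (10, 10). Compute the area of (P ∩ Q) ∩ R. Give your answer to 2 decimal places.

|P ∩ Q| = 3.
|(P ∩ Q) ∩ R| = 2.00.

2.00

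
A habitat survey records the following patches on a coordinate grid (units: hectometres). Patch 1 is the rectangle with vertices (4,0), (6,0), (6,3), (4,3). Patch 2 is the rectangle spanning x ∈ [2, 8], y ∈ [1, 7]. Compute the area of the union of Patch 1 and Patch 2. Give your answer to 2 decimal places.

38.00

By inclusion–exclusion:
Individual areas: |Patch 1| = 6, |Patch 2| = 36.
|Patch 1∩Patch 2|: x∈[4,6], y∈[1,3] → 2·2 = 4.
|Patch 1 ∪ Patch 2| = 42 − 4 = 38.00.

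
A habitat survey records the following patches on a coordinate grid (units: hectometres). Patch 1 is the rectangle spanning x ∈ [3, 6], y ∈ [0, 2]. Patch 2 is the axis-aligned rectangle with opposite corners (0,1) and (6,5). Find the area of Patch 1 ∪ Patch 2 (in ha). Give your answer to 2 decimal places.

By inclusion–exclusion:
Individual areas: |Patch 1| = 6, |Patch 2| = 24.
|Patch 1∩Patch 2|: x∈[3,6], y∈[1,2] → 3·1 = 3.
|Patch 1 ∪ Patch 2| = 30 − 3 = 27.00.

27.00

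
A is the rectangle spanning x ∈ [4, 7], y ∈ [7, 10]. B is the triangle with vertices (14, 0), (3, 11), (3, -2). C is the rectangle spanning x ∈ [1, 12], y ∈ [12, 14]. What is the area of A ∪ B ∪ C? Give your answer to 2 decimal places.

By inclusion–exclusion:
Individual areas: |A| = 9, |B| = 71.5, |C| = 22.
|A∩B| = 4.5.
|A∩C| = 0 (no overlap).
|B∩C| = 0.
|A∩B∩C| = 0.
|A ∪ B ∪ C| = 102.5 − 4.5 + 0 = 98.00.

98.00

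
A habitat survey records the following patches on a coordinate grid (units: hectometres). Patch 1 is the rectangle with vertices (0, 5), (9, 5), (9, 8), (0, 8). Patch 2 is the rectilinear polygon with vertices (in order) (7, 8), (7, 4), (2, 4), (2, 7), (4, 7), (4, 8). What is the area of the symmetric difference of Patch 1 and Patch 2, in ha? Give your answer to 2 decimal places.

|Patch 1| = 27, |Patch 2| = 18, |Patch 1∩Patch 2| = 13.
|Patch 1 △ Patch 2| = |Patch 1| + |Patch 2| − 2·|Patch 1∩Patch 2| = 27 + 18 − 26 = 19.00.

19.00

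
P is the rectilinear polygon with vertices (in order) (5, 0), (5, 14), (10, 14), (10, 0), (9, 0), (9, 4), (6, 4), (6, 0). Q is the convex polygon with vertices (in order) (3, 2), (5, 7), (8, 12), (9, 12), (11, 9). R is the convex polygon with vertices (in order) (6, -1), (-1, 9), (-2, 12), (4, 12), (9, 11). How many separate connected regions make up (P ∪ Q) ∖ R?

(P ∪ Q) ∖ R splits into 3 disjoint pieces (area 0.1484, area 31.7125, area 0.0643).

3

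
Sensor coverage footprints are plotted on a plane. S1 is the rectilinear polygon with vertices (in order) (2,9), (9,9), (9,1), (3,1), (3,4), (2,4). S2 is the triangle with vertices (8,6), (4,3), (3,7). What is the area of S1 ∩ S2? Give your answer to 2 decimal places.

9.50

The intersection is the polygon with vertices (4,3), (3,7), (8,6).
By the shoelace formula its area is 9.50.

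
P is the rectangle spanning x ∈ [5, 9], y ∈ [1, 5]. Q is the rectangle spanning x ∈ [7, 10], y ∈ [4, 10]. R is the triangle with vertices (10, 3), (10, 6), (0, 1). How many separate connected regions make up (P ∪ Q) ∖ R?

2

(P ∪ Q) ∖ R splits into 2 disjoint pieces (area 5.6, area 16.25).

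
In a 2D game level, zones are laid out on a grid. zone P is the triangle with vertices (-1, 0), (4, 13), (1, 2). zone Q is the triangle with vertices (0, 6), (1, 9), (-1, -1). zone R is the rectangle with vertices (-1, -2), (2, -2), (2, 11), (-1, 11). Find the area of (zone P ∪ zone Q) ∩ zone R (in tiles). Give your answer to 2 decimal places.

|zone P ∪ zone Q| = 9.947.
|(zone P ∪ zone Q) ∩ zone R| = 7.81.

7.81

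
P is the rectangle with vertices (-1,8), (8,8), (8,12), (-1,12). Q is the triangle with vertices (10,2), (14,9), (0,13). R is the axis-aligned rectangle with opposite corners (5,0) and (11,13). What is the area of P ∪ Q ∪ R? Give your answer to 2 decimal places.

112.57

By inclusion–exclusion:
Individual areas: |P| = 36, |Q| = 57, |R| = 78.
|P∩Q| = 18.1981.
|P∩R|: x∈[5,8], y∈[8,12] → 3·4 = 12.
|Q∩R| = 37.6607.
|P∩Q∩R| = 9.4286.
|P ∪ Q ∪ R| = 171 − 67.8588 + 9.4286 = 112.57.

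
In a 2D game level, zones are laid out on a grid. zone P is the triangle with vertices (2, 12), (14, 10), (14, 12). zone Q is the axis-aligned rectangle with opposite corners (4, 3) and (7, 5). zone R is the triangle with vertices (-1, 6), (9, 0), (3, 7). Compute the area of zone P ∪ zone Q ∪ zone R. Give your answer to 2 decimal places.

31.86

By inclusion–exclusion:
Individual areas: |zone P| = 12, |zone Q| = 6, |zone R| = 17.
|zone P∩zone Q| = 0.
|zone P∩zone R| = 0.
|zone Q∩zone R| = 3.1429.
|zone P∩zone Q∩zone R| = 0.
|zone P ∪ zone Q ∪ zone R| = 35 − 3.1429 + 0 = 31.86.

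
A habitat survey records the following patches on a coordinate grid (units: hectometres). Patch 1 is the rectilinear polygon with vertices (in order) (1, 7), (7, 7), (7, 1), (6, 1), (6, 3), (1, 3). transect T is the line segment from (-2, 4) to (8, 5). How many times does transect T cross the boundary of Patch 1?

The segment meets the boundary at (7,4.9), (1,4.3).

2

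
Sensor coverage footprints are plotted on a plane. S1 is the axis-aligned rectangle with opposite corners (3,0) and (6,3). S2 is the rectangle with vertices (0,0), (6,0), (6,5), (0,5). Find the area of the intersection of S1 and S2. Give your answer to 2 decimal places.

9.00

|S1∩S2|: x∈[3,6], y∈[0,3] → 3·3 = 9.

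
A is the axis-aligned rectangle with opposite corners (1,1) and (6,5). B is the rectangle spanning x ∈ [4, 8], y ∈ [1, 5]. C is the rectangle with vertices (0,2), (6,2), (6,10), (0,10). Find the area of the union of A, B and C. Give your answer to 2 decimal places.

61.00

By inclusion–exclusion:
Individual areas: |A| = 20, |B| = 16, |C| = 48.
|A∩B|: x∈[4,6], y∈[1,5] → 2·4 = 8.
|A∩C|: x∈[1,6], y∈[2,5] → 5·3 = 15.
|B∩C|: x∈[4,6], y∈[2,5] → 2·3 = 6.
|A∩B∩C| = 6.
|A ∪ B ∪ C| = 84 − 29 + 6 = 61.00.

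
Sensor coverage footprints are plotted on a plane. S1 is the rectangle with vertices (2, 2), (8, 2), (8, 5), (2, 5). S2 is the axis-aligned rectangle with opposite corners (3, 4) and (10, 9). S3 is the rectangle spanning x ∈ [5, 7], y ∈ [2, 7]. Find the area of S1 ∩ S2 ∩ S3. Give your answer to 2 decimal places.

The intersection is the polygon with vertices (5,4), (5,5), (7,5), (7,4).
By the shoelace formula its area is 2.00.

2.00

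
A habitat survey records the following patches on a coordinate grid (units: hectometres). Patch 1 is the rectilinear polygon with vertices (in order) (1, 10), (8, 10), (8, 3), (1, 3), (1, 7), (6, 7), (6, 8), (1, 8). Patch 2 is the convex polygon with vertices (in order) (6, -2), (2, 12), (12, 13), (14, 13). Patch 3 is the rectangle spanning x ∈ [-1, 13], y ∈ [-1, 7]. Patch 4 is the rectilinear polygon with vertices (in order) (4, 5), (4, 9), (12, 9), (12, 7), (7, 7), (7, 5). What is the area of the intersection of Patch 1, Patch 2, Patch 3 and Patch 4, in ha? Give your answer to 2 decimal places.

6.00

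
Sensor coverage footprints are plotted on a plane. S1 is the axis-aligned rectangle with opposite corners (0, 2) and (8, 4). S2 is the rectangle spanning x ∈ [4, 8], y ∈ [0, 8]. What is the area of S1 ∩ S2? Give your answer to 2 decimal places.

8.00

|S1∩S2|: x∈[4,8], y∈[2,4] → 4·2 = 8.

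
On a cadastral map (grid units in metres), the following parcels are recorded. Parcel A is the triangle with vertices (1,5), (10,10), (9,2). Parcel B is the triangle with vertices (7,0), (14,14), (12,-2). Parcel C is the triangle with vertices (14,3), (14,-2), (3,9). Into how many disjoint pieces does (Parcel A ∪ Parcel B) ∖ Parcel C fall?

(Parcel A ∪ Parcel B) ∖ Parcel C splits into 3 disjoint pieces (area 9.1842, area 16.6881, area 29.3087).

3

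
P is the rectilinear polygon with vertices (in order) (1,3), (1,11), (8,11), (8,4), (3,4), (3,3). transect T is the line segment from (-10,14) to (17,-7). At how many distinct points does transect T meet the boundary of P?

2

The segment meets the boundary at (3,3.889), (1,5.444).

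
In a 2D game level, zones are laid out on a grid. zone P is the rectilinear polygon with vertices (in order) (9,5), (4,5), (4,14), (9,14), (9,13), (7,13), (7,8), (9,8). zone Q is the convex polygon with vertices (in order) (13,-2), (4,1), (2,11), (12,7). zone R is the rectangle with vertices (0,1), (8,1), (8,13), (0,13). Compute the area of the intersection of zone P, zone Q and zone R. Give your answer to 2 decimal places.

The intersection is the polygon with vertices (4,10.2), (7,9), (7,8), (8,8), (8,5), (4,5).
By the shoelace formula its area is 16.80.

16.80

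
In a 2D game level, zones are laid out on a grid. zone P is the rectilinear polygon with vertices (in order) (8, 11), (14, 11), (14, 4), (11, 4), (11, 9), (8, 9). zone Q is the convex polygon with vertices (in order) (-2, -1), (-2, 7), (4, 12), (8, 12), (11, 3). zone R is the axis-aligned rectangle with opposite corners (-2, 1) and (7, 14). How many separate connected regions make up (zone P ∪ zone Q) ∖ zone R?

(zone P ∪ zone Q) ∖ zone R splits into 2 disjoint pieces (area 50.6282, area 6.5).

2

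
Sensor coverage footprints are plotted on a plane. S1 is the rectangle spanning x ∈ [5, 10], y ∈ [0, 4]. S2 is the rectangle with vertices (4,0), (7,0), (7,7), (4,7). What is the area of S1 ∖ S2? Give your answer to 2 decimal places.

|S1∩S2|: x∈[5,7], y∈[0,4] → 2·4 = 8.
|S1| = 20.
|S1 ∖ S2| = |S1| − |S1∩S2| = 20 − 8 = 12.00.

12.00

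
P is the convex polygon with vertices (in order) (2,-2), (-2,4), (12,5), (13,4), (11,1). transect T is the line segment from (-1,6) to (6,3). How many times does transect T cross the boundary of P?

The segment meets the boundary at (2.857,4.347).

1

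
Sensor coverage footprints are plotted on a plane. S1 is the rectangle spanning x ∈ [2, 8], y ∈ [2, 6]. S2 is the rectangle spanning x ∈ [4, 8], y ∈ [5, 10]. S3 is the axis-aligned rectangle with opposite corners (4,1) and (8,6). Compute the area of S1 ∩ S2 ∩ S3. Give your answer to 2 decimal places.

4.00

The intersection is the polygon with vertices (4,5), (4,6), (8,6), (8,5).
By the shoelace formula its area is 4.00.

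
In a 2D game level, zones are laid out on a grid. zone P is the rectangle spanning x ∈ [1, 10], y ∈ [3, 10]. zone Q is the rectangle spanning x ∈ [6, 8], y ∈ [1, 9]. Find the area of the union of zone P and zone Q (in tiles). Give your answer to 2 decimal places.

By inclusion–exclusion:
Individual areas: |zone P| = 63, |zone Q| = 16.
|zone P∩zone Q|: x∈[6,8], y∈[3,9] → 2·6 = 12.
|zone P ∪ zone Q| = 79 − 12 = 67.00.

67.00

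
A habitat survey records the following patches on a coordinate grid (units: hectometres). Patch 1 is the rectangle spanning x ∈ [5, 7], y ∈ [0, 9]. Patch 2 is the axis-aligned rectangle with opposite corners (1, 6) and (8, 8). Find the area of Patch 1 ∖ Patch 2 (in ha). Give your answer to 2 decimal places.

14.00

|Patch 1∩Patch 2|: x∈[5,7], y∈[6,8] → 2·2 = 4.
|Patch 1| = 18.
|Patch 1 ∖ Patch 2| = |Patch 1| − |Patch 1∩Patch 2| = 18 − 4 = 14.00.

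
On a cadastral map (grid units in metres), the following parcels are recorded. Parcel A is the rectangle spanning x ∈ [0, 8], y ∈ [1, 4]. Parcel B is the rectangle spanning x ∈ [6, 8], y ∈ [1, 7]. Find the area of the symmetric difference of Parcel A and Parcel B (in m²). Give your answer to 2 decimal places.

|Parcel A∩Parcel B|: x∈[6,8], y∈[1,4] → 2·3 = 6.
|Parcel A △ Parcel B| = |Parcel A| + |Parcel B| − 2·|Parcel A∩Parcel B| = 24 + 12 − 12 = 24.00.

24.00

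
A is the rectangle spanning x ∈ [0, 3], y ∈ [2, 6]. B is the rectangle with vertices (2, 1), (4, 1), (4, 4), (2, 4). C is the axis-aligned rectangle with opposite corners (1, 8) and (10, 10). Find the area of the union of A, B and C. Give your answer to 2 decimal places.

34.00

By inclusion–exclusion:
Individual areas: |A| = 12, |B| = 6, |C| = 18.
|A∩B|: x∈[2,3], y∈[2,4] → 1·2 = 2.
|A∩C| = 0 (no overlap).
|B∩C| = 0 (no overlap).
|A∩B∩C| = 0.
|A ∪ B ∪ C| = 36 − 2 + 0 = 34.00.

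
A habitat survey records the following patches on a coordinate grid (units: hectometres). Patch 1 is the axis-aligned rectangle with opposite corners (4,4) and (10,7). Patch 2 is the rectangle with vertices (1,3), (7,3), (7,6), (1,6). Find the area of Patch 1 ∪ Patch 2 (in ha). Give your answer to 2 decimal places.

30.00

By inclusion–exclusion:
Individual areas: |Patch 1| = 18, |Patch 2| = 18.
|Patch 1∩Patch 2|: x∈[4,7], y∈[4,6] → 3·2 = 6.
|Patch 1 ∪ Patch 2| = 36 − 6 = 30.00.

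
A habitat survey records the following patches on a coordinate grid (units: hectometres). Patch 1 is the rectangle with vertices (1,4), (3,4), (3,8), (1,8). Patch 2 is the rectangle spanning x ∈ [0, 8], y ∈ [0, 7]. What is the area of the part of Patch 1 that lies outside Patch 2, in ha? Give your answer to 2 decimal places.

|Patch 1∩Patch 2|: x∈[1,3], y∈[4,7] → 2·3 = 6.
|Patch 1| = 8.
|Patch 1 ∖ Patch 2| = |Patch 1| − |Patch 1∩Patch 2| = 8 − 6 = 2.00.

2.00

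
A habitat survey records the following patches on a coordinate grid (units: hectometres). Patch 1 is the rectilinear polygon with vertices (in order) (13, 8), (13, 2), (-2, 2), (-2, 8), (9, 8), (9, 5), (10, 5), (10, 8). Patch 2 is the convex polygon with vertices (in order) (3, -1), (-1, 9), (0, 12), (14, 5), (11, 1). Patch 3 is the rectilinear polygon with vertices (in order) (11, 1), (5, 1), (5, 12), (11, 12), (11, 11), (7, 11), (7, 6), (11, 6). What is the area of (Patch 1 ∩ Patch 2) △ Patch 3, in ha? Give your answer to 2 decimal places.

|Patch 1 ∩ Patch 2| = 64.8583.
|(Patch 1 ∩ Patch 2) ∩ Patch 3| = 27.
|(Patch 1 ∩ Patch 2) △ Patch 3| = 64.8583 + 46 − 54 = 56.86.

56.86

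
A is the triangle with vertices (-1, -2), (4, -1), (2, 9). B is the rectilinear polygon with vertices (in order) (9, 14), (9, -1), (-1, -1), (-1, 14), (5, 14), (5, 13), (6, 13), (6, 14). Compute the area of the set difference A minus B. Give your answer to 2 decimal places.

|A| = 26, |A∩B| = 23.6364.
|A ∖ B| = |A| − |A∩B| = 26 − 23.6364 = 2.36.

2.36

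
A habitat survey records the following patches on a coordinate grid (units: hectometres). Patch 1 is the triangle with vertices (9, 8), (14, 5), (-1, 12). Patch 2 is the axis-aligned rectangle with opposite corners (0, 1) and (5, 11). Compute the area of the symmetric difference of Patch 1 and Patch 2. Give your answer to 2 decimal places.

52.96

|Patch 1| = 5, |Patch 2| = 50, |Patch 1∩Patch 2| = 1.0214.
|Patch 1 △ Patch 2| = |Patch 1| + |Patch 2| − 2·|Patch 1∩Patch 2| = 5 + 50 − 2.0429 = 52.96.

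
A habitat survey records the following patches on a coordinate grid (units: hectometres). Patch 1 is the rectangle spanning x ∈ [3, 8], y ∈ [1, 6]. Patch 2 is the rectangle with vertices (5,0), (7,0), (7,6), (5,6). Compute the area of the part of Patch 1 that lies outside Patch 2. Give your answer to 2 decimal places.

15.00

|Patch 1∩Patch 2|: x∈[5,7], y∈[1,6] → 2·5 = 10.
|Patch 1| = 25.
|Patch 1 ∖ Patch 2| = |Patch 1| − |Patch 1∩Patch 2| = 25 − 10 = 15.00.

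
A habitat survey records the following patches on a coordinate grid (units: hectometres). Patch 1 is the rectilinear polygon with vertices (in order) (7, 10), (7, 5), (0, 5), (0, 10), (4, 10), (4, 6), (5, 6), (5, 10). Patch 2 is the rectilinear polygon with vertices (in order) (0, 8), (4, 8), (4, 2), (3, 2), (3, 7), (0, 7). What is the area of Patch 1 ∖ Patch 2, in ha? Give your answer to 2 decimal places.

|Patch 1| = 31, |Patch 1∩Patch 2| = 6.
|Patch 1 ∖ Patch 2| = |Patch 1| − |Patch 1∩Patch 2| = 31 − 6 = 25.00.

25.00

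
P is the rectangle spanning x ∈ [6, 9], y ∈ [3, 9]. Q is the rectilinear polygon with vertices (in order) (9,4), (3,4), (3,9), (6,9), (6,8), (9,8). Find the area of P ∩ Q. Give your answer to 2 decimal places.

12.00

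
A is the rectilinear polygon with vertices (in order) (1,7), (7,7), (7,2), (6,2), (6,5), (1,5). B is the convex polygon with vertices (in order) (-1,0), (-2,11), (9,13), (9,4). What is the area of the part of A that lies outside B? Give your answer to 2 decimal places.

1.00

|A| = 15, |A∩B| = 14.
|A ∖ B| = |A| − |A∩B| = 15 − 14 = 1.00.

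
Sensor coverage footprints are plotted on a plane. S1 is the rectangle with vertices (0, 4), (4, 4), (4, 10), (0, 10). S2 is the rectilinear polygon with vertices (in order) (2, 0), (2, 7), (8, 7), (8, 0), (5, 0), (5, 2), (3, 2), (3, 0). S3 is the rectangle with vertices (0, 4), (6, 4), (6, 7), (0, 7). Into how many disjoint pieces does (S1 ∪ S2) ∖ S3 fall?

(S1 ∪ S2) ∖ S3 splits into 2 disjoint pieces (area 12, area 26).

2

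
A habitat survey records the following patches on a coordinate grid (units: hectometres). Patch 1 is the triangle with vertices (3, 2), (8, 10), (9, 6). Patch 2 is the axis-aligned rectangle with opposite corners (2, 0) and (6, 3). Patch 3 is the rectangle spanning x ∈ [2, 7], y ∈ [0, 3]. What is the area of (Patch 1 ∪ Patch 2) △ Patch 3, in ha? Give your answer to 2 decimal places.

16.56

|Patch 1 ∪ Patch 2| = 25.5625.
|(Patch 1 ∪ Patch 2) ∩ Patch 3| = 12.
|(Patch 1 ∪ Patch 2) △ Patch 3| = 25.5625 + 15 − 24 = 16.56.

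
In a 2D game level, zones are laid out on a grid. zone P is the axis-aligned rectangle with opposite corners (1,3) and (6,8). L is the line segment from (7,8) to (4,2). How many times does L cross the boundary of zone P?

2

The segment meets the boundary at (6,6), (4.5,3).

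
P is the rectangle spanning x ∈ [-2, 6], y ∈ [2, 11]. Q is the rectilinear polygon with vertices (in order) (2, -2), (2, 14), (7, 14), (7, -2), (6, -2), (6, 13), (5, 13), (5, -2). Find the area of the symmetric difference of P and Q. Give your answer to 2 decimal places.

|P| = 72, |Q| = 65, |P∩Q| = 27.
|P △ Q| = |P| + |Q| − 2·|P∩Q| = 72 + 65 − 54 = 83.00.

83.00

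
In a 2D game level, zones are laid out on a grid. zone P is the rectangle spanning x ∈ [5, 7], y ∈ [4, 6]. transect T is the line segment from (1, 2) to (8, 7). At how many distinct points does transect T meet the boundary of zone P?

2

The segment meets the boundary at (6.6,6), (5,4.857).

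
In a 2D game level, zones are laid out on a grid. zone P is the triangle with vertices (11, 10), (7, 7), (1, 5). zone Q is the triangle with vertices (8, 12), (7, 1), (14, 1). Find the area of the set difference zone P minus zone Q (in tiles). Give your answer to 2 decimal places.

3.83

|zone P| = 5, |zone P∩zone Q| = 1.1687.
|zone P ∖ zone Q| = |zone P| − |zone P∩zone Q| = 5 − 1.1687 = 3.83.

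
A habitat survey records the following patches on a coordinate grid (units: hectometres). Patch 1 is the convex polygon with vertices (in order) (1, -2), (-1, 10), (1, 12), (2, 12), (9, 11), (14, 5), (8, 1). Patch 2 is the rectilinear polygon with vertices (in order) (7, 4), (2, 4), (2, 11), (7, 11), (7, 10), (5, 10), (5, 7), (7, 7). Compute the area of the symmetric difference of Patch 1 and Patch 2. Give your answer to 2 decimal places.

|Patch 1| = 132, |Patch 2| = 29, |Patch 1∩Patch 2| = 29.
|Patch 1 △ Patch 2| = |Patch 1| + |Patch 2| − 2·|Patch 1∩Patch 2| = 132 + 29 − 58 = 103.00.

103.00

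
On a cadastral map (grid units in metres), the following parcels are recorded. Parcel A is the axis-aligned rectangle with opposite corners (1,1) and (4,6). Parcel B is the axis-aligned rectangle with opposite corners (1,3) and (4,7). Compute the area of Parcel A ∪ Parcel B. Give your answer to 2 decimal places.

By inclusion–exclusion:
Individual areas: |Parcel A| = 15, |Parcel B| = 12.
|Parcel A∩Parcel B|: x∈[1,4], y∈[3,6] → 3·3 = 9.
|Parcel A ∪ Parcel B| = 27 − 9 = 18.00.

18.00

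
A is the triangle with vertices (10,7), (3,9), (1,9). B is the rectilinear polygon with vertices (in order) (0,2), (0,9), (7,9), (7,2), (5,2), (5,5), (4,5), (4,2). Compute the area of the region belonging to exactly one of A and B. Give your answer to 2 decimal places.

44.57

|A| = 2, |B| = 46, |A∩B| = 1.7143.
|A △ B| = |A| + |B| − 2·|A∩B| = 2 + 46 − 3.4286 = 44.57.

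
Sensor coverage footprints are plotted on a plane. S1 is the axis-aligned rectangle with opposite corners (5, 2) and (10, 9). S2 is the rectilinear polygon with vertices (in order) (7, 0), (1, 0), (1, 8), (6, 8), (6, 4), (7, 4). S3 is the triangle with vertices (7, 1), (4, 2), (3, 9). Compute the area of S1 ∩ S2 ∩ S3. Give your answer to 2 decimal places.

The intersection is the polygon with vertices (5,5), (6.5,2), (5,2).
By the shoelace formula its area is 2.25.

2.25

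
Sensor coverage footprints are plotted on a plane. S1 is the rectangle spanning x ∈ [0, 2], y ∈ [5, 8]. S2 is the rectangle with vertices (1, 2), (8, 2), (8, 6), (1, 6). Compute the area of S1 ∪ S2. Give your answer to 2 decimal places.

33.00

By inclusion–exclusion:
Individual areas: |S1| = 6, |S2| = 28.
|S1∩S2|: x∈[1,2], y∈[5,6] → 1·1 = 1.
|S1 ∪ S2| = 34 − 1 = 33.00.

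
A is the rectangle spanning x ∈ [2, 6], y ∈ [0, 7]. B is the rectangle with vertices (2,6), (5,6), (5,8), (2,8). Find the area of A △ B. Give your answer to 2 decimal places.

28.00

|A∩B|: x∈[2,5], y∈[6,7] → 3·1 = 3.
|A △ B| = |A| + |B| − 2·|A∩B| = 28 + 6 − 6 = 28.00.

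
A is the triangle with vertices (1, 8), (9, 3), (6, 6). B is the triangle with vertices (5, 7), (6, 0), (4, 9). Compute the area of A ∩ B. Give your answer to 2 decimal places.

0.46

The intersection is the polygon with vertices (4.742,5.661), (4.537,6.585), (5.091,6.364), (5.235,5.353).
By the shoelace formula its area is 0.46.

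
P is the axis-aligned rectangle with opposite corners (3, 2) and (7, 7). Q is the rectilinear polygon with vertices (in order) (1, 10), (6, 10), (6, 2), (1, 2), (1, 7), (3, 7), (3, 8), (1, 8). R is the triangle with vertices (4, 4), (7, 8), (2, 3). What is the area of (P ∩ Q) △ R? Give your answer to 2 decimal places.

|P ∩ Q| = 15.
|(P ∩ Q) ∩ R| = 2.0833.
|(P ∩ Q) △ R| = 15 + 2.5 − 4.1667 = 13.33.

13.33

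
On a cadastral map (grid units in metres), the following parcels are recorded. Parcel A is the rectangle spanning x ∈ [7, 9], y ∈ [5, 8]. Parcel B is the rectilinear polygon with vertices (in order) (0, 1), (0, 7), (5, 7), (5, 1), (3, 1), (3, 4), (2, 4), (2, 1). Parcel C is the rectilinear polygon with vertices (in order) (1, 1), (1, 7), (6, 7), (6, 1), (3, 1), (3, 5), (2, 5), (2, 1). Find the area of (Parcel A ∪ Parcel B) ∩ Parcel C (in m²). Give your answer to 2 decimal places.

|Parcel A ∪ Parcel B| = 33.
|(Parcel A ∪ Parcel B) ∩ Parcel C| = 20.00.

20.00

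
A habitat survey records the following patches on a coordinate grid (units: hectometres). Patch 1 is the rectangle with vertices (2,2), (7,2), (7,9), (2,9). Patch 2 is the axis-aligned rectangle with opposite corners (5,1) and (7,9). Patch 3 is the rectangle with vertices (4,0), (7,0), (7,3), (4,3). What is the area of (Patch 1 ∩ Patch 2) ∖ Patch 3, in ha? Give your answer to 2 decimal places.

|Patch 1 ∩ Patch 2| = 14.
|(Patch 1 ∩ Patch 2) ∩ Patch 3| = 2.
|(Patch 1 ∩ Patch 2) ∖ Patch 3| = 14 − 2 = 12.00.

12.00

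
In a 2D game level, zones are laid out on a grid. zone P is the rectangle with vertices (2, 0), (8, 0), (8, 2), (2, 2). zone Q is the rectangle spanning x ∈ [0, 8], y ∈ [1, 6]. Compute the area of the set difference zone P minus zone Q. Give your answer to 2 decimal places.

6.00

|zone P∩zone Q|: x∈[2,8], y∈[1,2] → 6·1 = 6.
|zone P| = 12.
|zone P ∖ zone Q| = |zone P| − |zone P∩zone Q| = 12 − 6 = 6.00.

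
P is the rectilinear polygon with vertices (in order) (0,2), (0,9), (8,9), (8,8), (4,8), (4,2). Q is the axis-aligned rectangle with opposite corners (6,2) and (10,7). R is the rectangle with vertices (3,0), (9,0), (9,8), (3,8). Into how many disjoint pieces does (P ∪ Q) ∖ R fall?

2

(P ∪ Q) ∖ R splits into 2 disjoint pieces (area 26, area 5).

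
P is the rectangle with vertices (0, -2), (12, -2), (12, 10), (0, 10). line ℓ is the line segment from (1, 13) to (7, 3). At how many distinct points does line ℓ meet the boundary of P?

1

The segment meets the boundary at (2.8,10).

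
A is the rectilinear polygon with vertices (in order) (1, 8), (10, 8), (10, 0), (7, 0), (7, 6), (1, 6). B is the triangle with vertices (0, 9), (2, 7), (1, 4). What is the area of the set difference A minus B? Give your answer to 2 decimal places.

|A| = 36, |A∩B| = 1.3333.
|A ∖ B| = |A| − |A∩B| = 36 − 1.3333 = 34.67.

34.67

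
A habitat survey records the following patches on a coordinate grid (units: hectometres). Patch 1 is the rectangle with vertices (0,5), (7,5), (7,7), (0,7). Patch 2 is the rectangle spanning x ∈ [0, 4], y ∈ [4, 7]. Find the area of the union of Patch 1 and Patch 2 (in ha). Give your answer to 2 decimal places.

18.00

By inclusion–exclusion:
Individual areas: |Patch 1| = 14, |Patch 2| = 12.
|Patch 1∩Patch 2|: x∈[0,4], y∈[5,7] → 4·2 = 8.
|Patch 1 ∪ Patch 2| = 26 − 8 = 18.00.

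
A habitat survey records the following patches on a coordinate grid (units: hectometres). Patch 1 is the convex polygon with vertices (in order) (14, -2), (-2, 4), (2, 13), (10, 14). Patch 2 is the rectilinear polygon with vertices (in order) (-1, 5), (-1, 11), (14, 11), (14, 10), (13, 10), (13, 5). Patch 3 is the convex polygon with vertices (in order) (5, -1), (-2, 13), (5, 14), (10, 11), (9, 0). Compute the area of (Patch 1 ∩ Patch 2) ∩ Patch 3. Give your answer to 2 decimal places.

53.00

The region (Patch 1 ∩ Patch 2) ∩ Patch 3 is the polygon with vertices (10,11), (9.454,5), (2,5), (0.118,8.765), (1.111,11).
By the shoelace formula its area is 53.00.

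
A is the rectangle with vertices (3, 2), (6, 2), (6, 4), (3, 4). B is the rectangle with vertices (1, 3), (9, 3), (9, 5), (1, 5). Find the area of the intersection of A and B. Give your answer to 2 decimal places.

|A∩B|: x∈[3,6], y∈[3,4] → 3·1 = 3.

3.00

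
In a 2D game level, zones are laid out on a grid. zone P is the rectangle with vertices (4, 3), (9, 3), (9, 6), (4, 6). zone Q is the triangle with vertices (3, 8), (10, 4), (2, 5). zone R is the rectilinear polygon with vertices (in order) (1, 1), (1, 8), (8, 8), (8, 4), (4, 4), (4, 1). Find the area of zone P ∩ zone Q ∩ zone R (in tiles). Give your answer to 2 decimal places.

The intersection is the polygon with vertices (4,4.75), (4,6), (6.5,6), (8,5.143), (8,4.25).
By the shoelace formula its area is 5.36.

5.36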